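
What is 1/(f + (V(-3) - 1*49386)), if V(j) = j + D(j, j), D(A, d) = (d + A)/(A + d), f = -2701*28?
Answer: -1/125016 ≈ -7.9990e-6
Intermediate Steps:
f = -75628
D(A, d) = 1 (D(A, d) = (A + d)/(A + d) = 1)
V(j) = 1 + j (V(j) = j + 1 = 1 + j)
1/(f + (V(-3) - 1*49386)) = 1/(-75628 + ((1 - 3) - 1*49386)) = 1/(-75628 + (-2 - 49386)) = 1/(-75628 - 49388) = 1/(-125016) = -1/125016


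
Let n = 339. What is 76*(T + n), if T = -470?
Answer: -9956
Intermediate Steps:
76*(T + n) = 76*(-470 + 339) = 76*(-131) = -9956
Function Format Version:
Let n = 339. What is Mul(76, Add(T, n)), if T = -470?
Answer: -9956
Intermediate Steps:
Mul(76, Add(T, n)) = Mul(76, Add(-470, 339)) = Mul(76, -131) = -9956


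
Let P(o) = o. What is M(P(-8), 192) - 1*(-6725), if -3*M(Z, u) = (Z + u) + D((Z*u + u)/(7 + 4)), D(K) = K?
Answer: 221245/33 ≈ 6704.4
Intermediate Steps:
M(Z, u) = -4*u/11 - Z/3 - Z*u/33 (M(Z, u) = -((Z + u) + (Z*u + u)/(7 + 4))/3 = -((Z + u) + (u + Z*u)/11)/3 = -((Z + u) + (u + Z*u)*(1/11))/3 = -((Z + u) + (u/11 + Z*u/11))/3 = -(Z + 12*u/11 + Z*u/11)/3 = -4*u/11 - Z/3 - Z*u/33)
M(P(-8), 192) - 1*(-6725) = (-4/11*192 - ⅓*(-8) - 1/33*(-8)*192) - 1*(-6725) = (-768/11 + 8/3 + 512/11) + 6725 = -680/33 + 6725 = 221245/33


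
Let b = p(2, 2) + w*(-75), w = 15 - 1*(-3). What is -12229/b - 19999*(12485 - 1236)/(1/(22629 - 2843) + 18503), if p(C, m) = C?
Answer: -5995783300131317/493503283932 ≈ -12149.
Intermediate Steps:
w = 18 (w = 15 + 3 = 18)
b = -1348 (b = 2 + 18*(-75) = 2 - 1350 = -1348)
-12229/b - 19999*(12485 - 1236)/(1/(22629 - 2843) + 18503) = -12229/(-1348) - 19999*(12485 - 1236)/(1/(22629 - 2843) + 18503) = -12229*(-1/1348) - 19999*11249/(1/19786 + 18503) = 12229/1348 - 19999*11249/(1/19786 + 18503) = 12229/1348 - 19999/((366100359/19786)*(1/11249)) = 12229/1348 - 19999/366100359/222572714 = 12229/1348 - 19999*222572714/366100359 = 12229/1348 - 4451231707286/366100359 = -5995783300131317/493503283932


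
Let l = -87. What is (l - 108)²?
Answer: 38025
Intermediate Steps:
(l - 108)² = (-87 - 108)² = (-195)² = 38025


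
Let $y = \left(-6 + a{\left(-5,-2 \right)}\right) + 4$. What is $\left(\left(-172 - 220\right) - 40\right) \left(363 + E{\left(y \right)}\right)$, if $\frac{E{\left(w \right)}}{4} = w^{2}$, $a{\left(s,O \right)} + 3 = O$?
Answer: $-241488$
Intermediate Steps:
$a{\left(s,O \right)} = -3 + O$
$y = -7$ ($y = \left(-6 - 5\right) + 4 = -11 + 4 = -7$)
$E{\left(w \right)} = 4 w^{2}$
$\left(\left(-172 - 220\right) - 40\right) \left(363 + E{\left(y \right)}\right) = \left(\left(-172 - 220\right) - 40\right) \left(363 + 4 \left(-7\right)^{2}\right) = \left(-392 - 40\right) \left(363 + 4 \cdot 49\right) = - 432 \left(363 + 196\right) = \left(-432\right) 559 = -241488$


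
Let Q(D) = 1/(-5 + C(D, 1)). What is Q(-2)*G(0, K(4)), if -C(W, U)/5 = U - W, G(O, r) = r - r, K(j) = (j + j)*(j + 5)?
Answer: 0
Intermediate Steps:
K(j) = 2*j*(5 + j) (K(j) = (2*j)*(5 + j) = 2*j*(5 + j))
G(O, r) = 0
C(W, U) = -5*U + 5*W (C(W, U) = -5*(U - W) = -5*U + 5*W)
Q(D) = 1/(-10 + 5*D) (Q(D) = 1/(-5 + (-5*1 + 5*D)) = 1/(-5 + (-5 + 5*D)) = 1/(-10 + 5*D))
Q(-2)*G(0, K(4)) = (1/(5*(-2 - 2)))*0 = ((⅕)/(-4))*0 = ((⅕)*(-¼))*0 = -1/20*0 = 0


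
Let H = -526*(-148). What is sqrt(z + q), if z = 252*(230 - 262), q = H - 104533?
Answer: 9*I*sqrt(429) ≈ 186.41*I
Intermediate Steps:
H = 77848
q = -26685 (q = 77848 - 104533 = -26685)
z = -8064 (z = 252*(-32) = -8064)
sqrt(z + q) = sqrt(-8064 - 26685) = sqrt(-34749) = 9*I*sqrt(429)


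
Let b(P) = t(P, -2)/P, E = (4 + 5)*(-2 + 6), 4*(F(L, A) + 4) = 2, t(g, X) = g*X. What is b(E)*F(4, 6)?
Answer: 7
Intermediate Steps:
t(g, X) = X*g
F(L, A) = -7/2 (F(L, A) = -4 + (¼)*2 = -4 + ½ = -7/2)
E = 36 (E = 9*4 = 36)
b(P) = -2 (b(P) = (-2*P)/P = -2)
b(E)*F(4, 6) = -2*(-7/2) = 7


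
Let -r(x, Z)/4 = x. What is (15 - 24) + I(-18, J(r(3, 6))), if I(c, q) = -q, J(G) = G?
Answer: 3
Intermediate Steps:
r(x, Z) = -4*x
(15 - 24) + I(-18, J(r(3, 6))) = (15 - 24) - (-4)*3 = -9 - 1*(-12) = -9 + 12 = 3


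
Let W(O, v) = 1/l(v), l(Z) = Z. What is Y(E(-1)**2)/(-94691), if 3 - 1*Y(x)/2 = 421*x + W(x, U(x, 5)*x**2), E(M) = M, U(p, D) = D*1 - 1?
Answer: 1673/189382 ≈ 0.0088340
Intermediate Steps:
U(p, D) = -1 + D (U(p, D) = D - 1 = -1 + D)
W(O, v) = 1/v
Y(x) = 6 - 842*x - 1/(2*x**2) (Y(x) = 6 - 2*(421*x + 1/((-1 + 5)*x**2)) = 6 - 2*(421*x + 1/(4*x**2)) = 6 + (-842*x - 1/(2*x**2)) = 6 - 842*x - 1/(2*x**2))
Y(E(-1)**2)/(-94691) = (6 - 842*(-1)**2 - 1/(2*((-1)**2)**2))/(-94691) = (6 - 842*1 - 1/2/1**2)*(-1/94691) = (6 - 842 - 1/2*1)*(-1/94691) = (6 - 842 - 1/2)*(-1/94691) = -1673/2*(-1/94691) = 1673/189382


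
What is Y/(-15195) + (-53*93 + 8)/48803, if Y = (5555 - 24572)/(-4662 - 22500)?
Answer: -6101968877/60487374690 ≈ -0.10088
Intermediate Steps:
Y = 2113/3018 (Y = -19017/(-27162) = -19017*(-1/27162) = 2113/3018 ≈ 0.70013)
Y/(-15195) + (-53*93 + 8)/48803 = (2113/3018)/(-15195) + (-53*93 + 8)/48803 = (2113/3018)*(-1/15195) + (-4929 + 8)*(1/48803) = -2113/45858510 - 4921*1/48803 = -2113/45858510 - 133/1319 = -6101968877/60487374690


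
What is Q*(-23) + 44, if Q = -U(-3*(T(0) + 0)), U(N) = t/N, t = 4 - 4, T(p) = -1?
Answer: 44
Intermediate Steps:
t = 0
U(N) = 0 (U(N) = 0/N = 0)
Q = 0 (Q = -1*0 = 0)
Q*(-23) + 44 = 0*(-23) + 44 = 0 + 44 = 44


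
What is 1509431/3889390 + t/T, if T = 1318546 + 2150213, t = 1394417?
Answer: 10659283901759/13491356567010 ≈ 0.79008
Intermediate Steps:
T = 3468759
1509431/3889390 + t/T = 1509431/3889390 + 1394417/3468759 = 10659283901759/13491356567010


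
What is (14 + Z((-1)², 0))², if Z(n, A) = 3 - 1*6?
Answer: 121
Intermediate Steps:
Z(n, A) = -3 (Z(n, A) = 3 - 6 = -3)
(14 + Z((-1)², 0))² = (14 - 3)² = 11² = 121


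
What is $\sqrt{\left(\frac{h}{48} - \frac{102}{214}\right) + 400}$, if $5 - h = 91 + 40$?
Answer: $\frac{\sqrt{72705430}}{428} \approx 19.922$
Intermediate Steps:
$h = -126$ ($h = 5 - \left(91 + 40\right) = 5 - 131 = -126$)
$\sqrt{\left(\frac{h}{48} - \frac{102}{214}\right) + 400} = \sqrt{\left(- \frac{126}{48} - \frac{102}{214}\right) + 400} = \sqrt{\left(\left(-126\right) \frac{1}{48} - \frac{51}{107}\right) + 400} = \sqrt{\left(- \frac{21}{8} - \frac{51}{107}\right) + 400} = \sqrt{- \frac{2655}{856} + 400} = \sqrt{\frac{339745}{856}} = \frac{\sqrt{72705430}}{428}$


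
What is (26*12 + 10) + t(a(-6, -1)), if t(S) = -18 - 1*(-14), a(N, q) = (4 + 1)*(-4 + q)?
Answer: 318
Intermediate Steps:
a(N, q) = -20 + 5*q (a(N, q) = 5*(-4 + q) = -20 + 5*q)
t(S) = -4 (t(S) = -18 + 14 = -4)
(26*12 + 10) + t(a(-6, -1)) = (26*12 + 10) - 4 = (312 + 10) - 4 = 322 - 4 = 318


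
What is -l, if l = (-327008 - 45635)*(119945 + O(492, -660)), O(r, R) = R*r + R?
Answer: -76553914705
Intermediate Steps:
O(r, R) = R + R*r
l = 76553914705 (l = (-327008 - 45635)*(119945 - 660*(1 + 492)) = -372643*(119945 - 660*493) = -372643*(119945 - 325380) = -372643*(-205435) = 76553914705)
-l = -1*76553914705 = -76553914705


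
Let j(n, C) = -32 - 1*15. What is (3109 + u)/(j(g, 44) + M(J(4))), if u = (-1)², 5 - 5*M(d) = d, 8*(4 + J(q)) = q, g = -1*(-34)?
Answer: -31100/453 ≈ -68.653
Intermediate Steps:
g = 34
J(q) = -4 + q/8
j(n, C) = -47 (j(n, C) = -32 - 15 = -47)
M(d) = 1 - d/5
u = 1
(3109 + u)/(j(g, 44) + M(J(4))) = (3109 + 1)/(-47 + (1 - (-4 + (⅛)*4)/5)) = 3110/(-47 + (1 - (-4 + ½)/5)) = 3110/(-47 + (1 - ⅕*(-7/2))) = 3110/(-47 + (1 + 7/10)) = 3110/(-47 + 17/10) = 3110/(-453/10) = 3110*(-10/453) = -31100/453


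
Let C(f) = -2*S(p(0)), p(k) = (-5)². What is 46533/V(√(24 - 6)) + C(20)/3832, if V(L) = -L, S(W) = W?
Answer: -25/1916 - 15511*√2/2 ≈ -10968.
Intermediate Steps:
p(k) = 25
C(f) = -50 (C(f) = -2*25 = -50)
46533/V(√(24 - 6)) + C(20)/3832 = 46533/((-√(24 - 6))) - 50/3832 = 46533/((-√18)) - 50*1/3832 = 46533/((-3*√2)) - 25/1916 = 46533*(-√2/6) - 25/1916 = -15511*√2/2 - 25/1916 = -25/1916 - 15511*√2/2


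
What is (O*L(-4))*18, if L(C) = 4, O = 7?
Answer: 504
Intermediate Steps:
(O*L(-4))*18 = (7*4)*18 = 28*18 = 504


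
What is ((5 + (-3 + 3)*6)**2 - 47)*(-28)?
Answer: 616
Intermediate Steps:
((5 + (-3 + 3)*6)**2 - 47)*(-28) = ((5 + 0*6)**2 - 47)*(-28) = ((5 + 0)**2 - 47)*(-28) = (5**2 - 47)*(-28) = (25 - 47)*(-28) = -22*(-28) = 616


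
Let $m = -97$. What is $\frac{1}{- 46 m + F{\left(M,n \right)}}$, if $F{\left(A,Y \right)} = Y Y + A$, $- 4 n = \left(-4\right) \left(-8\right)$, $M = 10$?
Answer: $\frac{1}{4536} \approx 0.00022046$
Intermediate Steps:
$n = -8$ ($n = - \frac{\left(-4\right) \left(-8\right)}{4} = \left(- \frac{1}{4}\right) 32 = -8$)
$F{\left(A,Y \right)} = A + Y^{2}$ ($F{\left(A,Y \right)} = Y^{2} + A = A + Y^{2}$)
$\frac{1}{- 46 m + F{\left(M,n \right)}} = \frac{1}{\left(-46\right) \left(-97\right) + \left(10 + \left(-8\right)^{2}\right)} = \frac{1}{4462 + \left(10 + 64\right)} = \frac{1}{4462 + 74} = \frac{1}{4536}$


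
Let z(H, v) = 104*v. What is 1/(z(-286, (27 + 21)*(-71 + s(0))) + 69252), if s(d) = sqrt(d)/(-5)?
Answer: -1/285180 ≈ -3.5066e-6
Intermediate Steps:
s(d) = -sqrt(d)/5
1/(z(-286, (27 + 21)*(-71 + s(0))) + 69252) = 1/(104*((27 + 21)*(-71 - sqrt(0)/5)) + 69252) = 1/(104*(48*(-71 - 1/5*0)) + 69252) = 1/(104*(48*(-71 + 0)) + 69252) = 1/(104*(48*(-71)) + 69252) = 1/(104*(-3408) + 69252) = 1/(-354432 + 69252) = 1/(-285180) = -1/285180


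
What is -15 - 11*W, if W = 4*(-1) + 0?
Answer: 29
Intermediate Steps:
W = -4 (W = -4 + 0 = -4)
-15 - 11*W = -15 - 11*(-4) = -15 + 44 = 29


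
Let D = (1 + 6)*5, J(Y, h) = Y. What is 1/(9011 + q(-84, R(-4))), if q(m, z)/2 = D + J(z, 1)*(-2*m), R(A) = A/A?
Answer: 1/9417 ≈ 0.00010619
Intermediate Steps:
R(A) = 1
D = 35 (D = 7*5 = 35)
q(m, z) = 70 - 4*m*z (q(m, z) = 2*(35 + z*(-2*m)) = 2*(35 - 2*m*z) = 70 - 4*m*z)
1/(9011 + q(-84, R(-4))) = 1/(9011 + (70 - 4*(-84)*1)) = 1/(9011 + (70 + 336)) = 1/(9011 + 406) = 1/9417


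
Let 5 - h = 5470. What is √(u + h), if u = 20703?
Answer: √15238 ≈ 123.44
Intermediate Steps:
h = -5465 (h = 5 - 1*5470 = 5 - 5470 = -5465)
√(u + h) = √(20703 - 5465) = √15238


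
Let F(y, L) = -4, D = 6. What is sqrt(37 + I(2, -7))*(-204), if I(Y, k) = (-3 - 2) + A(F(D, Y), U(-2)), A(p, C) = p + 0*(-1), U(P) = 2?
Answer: -408*sqrt(7) ≈ -1079.5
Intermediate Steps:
A(p, C) = p (A(p, C) = p + 0 = p)
I(Y, k) = -9 (I(Y, k) = (-3 - 2) - 4 = -5 - 4 = -9)
sqrt(37 + I(2, -7))*(-204) = sqrt(37 - 9)*(-204) = sqrt(28)*(-204) = (2*sqrt(7))*(-204) = -408*sqrt(7)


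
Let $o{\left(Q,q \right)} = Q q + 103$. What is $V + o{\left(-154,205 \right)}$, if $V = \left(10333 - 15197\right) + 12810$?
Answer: $-23521$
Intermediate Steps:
$o{\left(Q,q \right)} = 103 + Q q$
$V = 7946$ ($V = -4864 + 12810 = 7946$)
$V + o{\left(-154,205 \right)} = 7946 + \left(103 - 31570\right) = 7946 - 31467 = -23521$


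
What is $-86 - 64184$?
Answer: $-64270$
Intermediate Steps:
$-86 - 64184 = -64270$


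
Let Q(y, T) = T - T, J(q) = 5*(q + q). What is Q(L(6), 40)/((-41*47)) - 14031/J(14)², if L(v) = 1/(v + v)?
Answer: -14031/19600 ≈ -0.71587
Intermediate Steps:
J(q) = 10*q (J(q) = 5*(2*q) = 10*q)
L(v) = 1/(2*v)
Q(y, T) = 0
Q(L(6), 40)/((-41*47)) - 14031/J(14)² = 0/((-41*47)) - 14031/((10*14)²) = 0/(-1927) - 14031/(140²) = 0*(-1/1927) - 14031/19600 = 0 - 14031*1/19600 = 0 - 14031/19600 = -14031/19600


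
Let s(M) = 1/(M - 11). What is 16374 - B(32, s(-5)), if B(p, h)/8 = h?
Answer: 32749/2 ≈ 16375.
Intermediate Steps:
s(M) = 1/(-11 + M)
B(p, h) = 8*h
16374 - B(32, s(-5)) = 16374 - 8/(-11 - 5) = 16374 - 8/(-16) = 16374 - 8*(-1)/16 = 16374 - 1*(-½) = 16374 + ½ = 32749/2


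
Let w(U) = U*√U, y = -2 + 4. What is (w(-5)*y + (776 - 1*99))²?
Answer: 457829 - 13540*I*√5 ≈ 4.5783e+5 - 30276.0*I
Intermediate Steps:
y = 2
w(U) = U^(3/2)
(w(-5)*y + (776 - 1*99))² = ((-5)^(3/2)*2 + (776 - 1*99))² = (-5*I*√5*2 + (776 - 99))² = (-10*I*√5 + 677)² = (677 - 10*I*√5)²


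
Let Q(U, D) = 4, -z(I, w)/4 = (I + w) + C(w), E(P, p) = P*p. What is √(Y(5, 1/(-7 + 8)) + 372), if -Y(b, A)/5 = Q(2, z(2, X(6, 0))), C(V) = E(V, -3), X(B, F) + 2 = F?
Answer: 4*√22 ≈ 18.762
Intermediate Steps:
X(B, F) = -2 + F
C(V) = -3*V (C(V) = V*(-3) = -3*V)
z(I, w) = -4*I + 8*w (z(I, w) = -4*((I + w) - 3*w) = -4*(I - 2*w) = -4*I + 8*w)
Y(b, A) = -20 (Y(b, A) = -5*4 = -20)
√(Y(5, 1/(-7 + 8)) + 372) = √(-20 + 372) = √352 = 4*√22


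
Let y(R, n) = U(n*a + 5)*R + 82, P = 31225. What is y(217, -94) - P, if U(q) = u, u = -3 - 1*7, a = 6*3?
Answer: -33313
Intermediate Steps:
a = 18
u = -10 (u = -3 - 7 = -10)
U(q) = -10
y(R, n) = 82 - 10*R (y(R, n) = -10*R + 82 = 82 - 10*R)
y(217, -94) - P = (82 - 10*217) - 1*31225 = (82 - 2170) - 31225 = -2088 - 31225 = -33313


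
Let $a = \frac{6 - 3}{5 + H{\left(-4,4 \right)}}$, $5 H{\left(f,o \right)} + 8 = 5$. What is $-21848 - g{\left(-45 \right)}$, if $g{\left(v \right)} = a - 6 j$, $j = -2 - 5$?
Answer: $- \frac{481595}{22} \approx -21891.0$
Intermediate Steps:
$H{\left(f,o \right)} = - \frac{3}{5}$ ($H{\left(f,o \right)} = - \frac{8}{5} + \frac{1}{5} \cdot 5 = - \frac{8}{5} + 1 = - \frac{3}{5}$)
$j = -7$ ($j = -2 - 5 = -7$)
$a = \frac{15}{22}$ ($a = \frac{6 - 3}{5 - \frac{3}{5}} = \frac{3}{\frac{22}{5}} = 3 \cdot \frac{5}{22} = \frac{15}{22} \approx 0.68182$)
$g{\left(v \right)} = \frac{939}{22}$ ($g{\left(v \right)} = \frac{15}{22} - -42 = \frac{15}{22} + 42 = \frac{939}{22}$)
$-21848 - g{\left(-45 \right)} = -21848 - \frac{939}{22} = - \frac{481595}{22}$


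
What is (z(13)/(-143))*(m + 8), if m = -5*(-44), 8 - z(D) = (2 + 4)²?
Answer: 6384/143 ≈ 44.643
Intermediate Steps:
z(D) = -28 (z(D) = 8 - (2 + 4)² = 8 - 1*6² = 8 - 1*36 = 8 - 36 = -28)
m = 220
(z(13)/(-143))*(m + 8) = (-28/(-143))*(220 + 8) = -28*(-1/143)*228 = (28/143)*228 = 6384/143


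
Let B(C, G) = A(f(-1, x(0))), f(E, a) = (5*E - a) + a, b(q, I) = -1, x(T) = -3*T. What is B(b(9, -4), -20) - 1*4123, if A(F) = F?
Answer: -4128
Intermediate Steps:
f(E, a) = 5*E (f(E, a) = (-a + 5*E) + a = 5*E)
B(C, G) = -5 (B(C, G) = 5*(-1) = -5)
B(b(9, -4), -20) - 1*4123 = -5 - 1*4123 = -5 - 4123 = -4128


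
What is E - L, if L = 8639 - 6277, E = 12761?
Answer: 10399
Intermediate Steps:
L = 2362
E - L = 12761 - 1*2362 = 12761 - 2362 = 10399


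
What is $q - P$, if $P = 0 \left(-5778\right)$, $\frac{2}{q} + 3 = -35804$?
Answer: $- \frac{2}{35807} \approx -5.5855 \cdot 10^{-5}$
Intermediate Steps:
$q = - \frac{2}{35807}$ ($q = \frac{2}{-3 - 35804} = \frac{2}{-35807} = 2 \left(- \frac{1}{35807}\right) = - \frac{2}{35807} \approx -5.5855 \cdot 10^{-5}$)
$P = 0$
$q - P = - \frac{2}{35807} - 0 = - \frac{2}{35807} + 0 = - \frac{2}{35807}$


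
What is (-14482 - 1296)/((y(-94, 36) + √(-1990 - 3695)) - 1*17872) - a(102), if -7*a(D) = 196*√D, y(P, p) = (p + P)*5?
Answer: 95520012/109954643 + 28*√102 + 15778*I*√5685/329863929 ≈ 283.65 + 0.0036065*I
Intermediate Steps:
y(P, p) = 5*P + 5*p (y(P, p) = (P + p)*5 = 5*P + 5*p)
a(D) = -28*√D
(-14482 - 1296)/((y(-94, 36) + √(-1990 - 3695)) - 1*17872) - a(102) = (-14482 - 1296)/(((5*(-94) + 5*36) + √(-1990 - 3695)) - 1*17872) - (-28)*√102 = -15778/(((-470 + 180) + √(-5685)) - 17872) + 28*√102 = -15778/((-290 + I*√5685) - 17872) + 28*√102 = -15778/(-18162 + I*√5685) + 28*√102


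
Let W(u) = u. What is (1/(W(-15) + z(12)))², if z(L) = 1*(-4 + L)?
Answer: 1/49 ≈ 0.020408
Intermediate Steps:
z(L) = -4 + L
(1/(W(-15) + z(12)))² = (1/(-15 + (-4 + 12)))² = (1/(-15 + 8))² = (1/(-7))² = (-⅐)² = 1/49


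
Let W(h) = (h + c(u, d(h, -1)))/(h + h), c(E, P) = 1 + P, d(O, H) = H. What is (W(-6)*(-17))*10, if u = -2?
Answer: -85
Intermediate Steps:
W(h) = ½ (W(h) = (h + (1 - 1))/(h + h) = (h + 0)/((2*h)) = h*(1/(2*h)) = ½)
(W(-6)*(-17))*10 = ((½)*(-17))*10 = -17/2*10 = -85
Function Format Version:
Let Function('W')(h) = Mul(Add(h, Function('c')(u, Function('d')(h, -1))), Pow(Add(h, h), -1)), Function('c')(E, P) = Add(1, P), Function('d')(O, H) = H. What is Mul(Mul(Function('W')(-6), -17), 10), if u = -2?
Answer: -85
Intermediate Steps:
Function('W')(h) = Rational(1, 2) (Function('W')(h) = Mul(Add(h, Add(1, -1)), Pow(Add(h, h), -1)) = Mul(Add(h, 0), Pow(Mul(2, h), -1)) = Mul(h, Mul(Rational(1, 2), Pow(h, -1))) = Rational(1, 2))
Mul(Mul(Function('W')(-6), -17), 10) = Mul(Mul(Rational(1, 2), -17), 10) = Mul(Rational(-17, 2), 10) = -85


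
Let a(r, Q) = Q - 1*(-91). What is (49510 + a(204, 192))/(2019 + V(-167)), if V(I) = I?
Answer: 49793/1852 ≈ 26.886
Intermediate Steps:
a(r, Q) = 91 + Q (a(r, Q) = Q + 91 = 91 + Q)
(49510 + a(204, 192))/(2019 + V(-167)) = (49510 + (91 + 192))/(2019 - 167) = (49510 + 283)/1852 = 49793*(1/1852) = 49793/1852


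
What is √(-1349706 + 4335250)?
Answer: 2*√746386 ≈ 1727.9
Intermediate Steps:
√(-1349706 + 4335250) = √2985544 = 2*√746386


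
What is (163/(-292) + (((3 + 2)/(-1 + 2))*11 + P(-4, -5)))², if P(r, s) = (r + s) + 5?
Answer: 216943441/85264 ≈ 2544.4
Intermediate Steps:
P(r, s) = 5 + r + s
(163/(-292) + (((3 + 2)/(-1 + 2))*11 + P(-4, -5)))² = (163/(-292) + (((3 + 2)/(-1 + 2))*11 + (5 - 4 - 5)))² = (163*(-1/292) + ((5/1)*11 - 4))² = (-163/292 + ((5*1)*11 - 4))² = (-163/292 + (5*11 - 4))² = (-163/292 + (55 - 4))² = (-163/292 + 51)² = (14729/292)² = 216943441/85264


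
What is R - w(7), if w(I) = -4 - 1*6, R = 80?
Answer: 90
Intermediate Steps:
w(I) = -10 (w(I) = -4 - 6 = -10)
R - w(7) = 80 - 1*(-10) = 80 + 10 = 90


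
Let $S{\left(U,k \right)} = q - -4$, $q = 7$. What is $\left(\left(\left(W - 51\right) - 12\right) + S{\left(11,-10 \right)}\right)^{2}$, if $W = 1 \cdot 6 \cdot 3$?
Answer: $1156$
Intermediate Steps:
$W = 18$ ($W = 6 \cdot 3 = 18$)
$S{\left(U,k \right)} = 11$ ($S{\left(U,k \right)} = 7 - -4 = 7 + 4 = 11$)
$\left(\left(\left(W - 51\right) - 12\right) + S{\left(11,-10 \right)}\right)^{2} = \left(\left(\left(18 - 51\right) - 12\right) + 11\right)^{2} = \left(\left(-33 - 12\right) + 11\right)^{2} = \left(-45 + 11\right)^{2} = \left(-34\right)^{2} = 1156$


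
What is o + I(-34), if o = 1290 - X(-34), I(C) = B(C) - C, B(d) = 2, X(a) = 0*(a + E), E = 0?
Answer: 1326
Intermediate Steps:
X(a) = 0 (X(a) = 0*(a + 0) = 0*a = 0)
I(C) = 2 - C
o = 1290 (o = 1290 - 1*0 = 1290 + 0 = 1290)
o + I(-34) = 1290 + (2 - 1*(-34)) = 1290 + (2 + 34) = 1290 + 36 = 1326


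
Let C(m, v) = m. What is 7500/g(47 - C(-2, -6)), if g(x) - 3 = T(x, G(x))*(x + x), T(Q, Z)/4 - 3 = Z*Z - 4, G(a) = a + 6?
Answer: 2500/395137 ≈ 0.0063269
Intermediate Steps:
G(a) = 6 + a
T(Q, Z) = -4 + 4*Z² (T(Q, Z) = 12 + 4*(Z*Z - 4) = 12 + 4*(Z² - 4) = 12 + 4*(-4 + Z²) = 12 + (-16 + 4*Z²) = -4 + 4*Z²)
g(x) = 3 + 2*x*(-4 + 4*(6 + x)²) (g(x) = 3 + (-4 + 4*(6 + x)²)*(x + x) = 3 + (-4 + 4*(6 + x)²)*(2*x) = 3 + 2*x*(-4 + 4*(6 + x)²))
7500/g(47 - C(-2, -6)) = 7500/(3 + 8*(47 - 1*(-2))*(-1 + (6 + (47 - 1*(-2)))²)) = 7500/(3 + 8*(47 + 2)*(-1 + (6 + (47 + 2))²)) = 7500/(3 + 8*49*(-1 + (6 + 49)²)) = 7500/(3 + 8*49*(-1 + 55²)) = 7500/(3 + 8*49*(-1 + 3025)) = 7500/(3 + 8*49*3024) = 7500/(3 + 1185408) = 7500/1185411 = 7500*(1/1185411) = 2500/395137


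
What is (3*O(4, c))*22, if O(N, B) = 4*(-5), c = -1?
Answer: -1320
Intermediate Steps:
O(N, B) = -20
(3*O(4, c))*22 = (3*(-20))*22 = -60*22 = -1320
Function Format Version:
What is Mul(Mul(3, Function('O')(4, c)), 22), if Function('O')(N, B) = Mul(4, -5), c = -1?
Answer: -1320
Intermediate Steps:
Function('O')(N, B) = -20
Mul(Mul(3, Function('O')(4, c)), 22) = Mul(Mul(3, -20), 22) = Mul(-60, 22) = -1320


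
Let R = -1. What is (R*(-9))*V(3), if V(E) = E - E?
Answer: 0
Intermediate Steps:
V(E) = 0
(R*(-9))*V(3) = -1*(-9)*0 = 9*0 = 0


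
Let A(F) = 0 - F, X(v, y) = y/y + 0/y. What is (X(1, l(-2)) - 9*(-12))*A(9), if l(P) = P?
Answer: -981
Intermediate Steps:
X(v, y) = 1 (X(v, y) = 1 + 0 = 1)
A(F) = -F
(X(1, l(-2)) - 9*(-12))*A(9) = (1 - 9*(-12))*(-1*9) = (1 + 108)*(-9) = 109*(-9) = -981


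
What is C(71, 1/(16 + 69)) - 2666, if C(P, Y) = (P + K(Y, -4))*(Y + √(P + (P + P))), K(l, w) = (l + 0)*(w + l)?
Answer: -1636744614/614125 + 512636*√213/7225 ≈ -1629.6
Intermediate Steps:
K(l, w) = l*(l + w)
C(P, Y) = (P + Y*(-4 + Y))*(Y + √3*√P) (C(P, Y) = (P + Y*(Y - 4))*(Y + √(P + (P + P))) = (P + Y*(-4 + Y))*(Y + √(P + 2*P)) = (P + Y*(-4 + Y))*(Y + √(3*P)) = (P + Y*(-4 + Y))*(Y + √3*√P))
C(71, 1/(16 + 69)) - 2666 = (71/(16 + 69) + √3*71^(3/2) + (1/(16 + 69))²*(-4 + 1/(16 + 69)) + √3*√71*(-4 + 1/(16 + 69))/(16 + 69)) - 2666 = (71/85 + √3*(71*√71) + (1/85)²*(-4 + 1/85) + √3*√71*(-4 + 1/85)/85) - 2666 = (71*(1/85) + 71*√213 + (1/85)²*(-4 + 1/85) + √3*√71*(-4 + 1/85)/85) - 2666 = (71/85 + 71*√213 + (1/7225)*(-339/85) + (1/85)*√3*√71*(-339/85)) - 2666 = (71/85 + 71*√213 - 339/614125 - 339*√213/7225) - 2666 = (512636/614125 + 512636*√213/7225) - 2666 = -1636744614/614125 + 512636*√213/7225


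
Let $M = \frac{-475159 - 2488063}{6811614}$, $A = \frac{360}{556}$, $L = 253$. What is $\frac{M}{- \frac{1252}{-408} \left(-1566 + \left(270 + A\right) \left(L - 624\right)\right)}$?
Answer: $\frac{3501046793}{2518412191840359} \approx 1.3902 \cdot 10^{-6}$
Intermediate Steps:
$A = \frac{90}{139}$ ($A = 360 \cdot \frac{1}{556} = \frac{90}{139} \approx 0.64748$)
$M = - \frac{1481611}{3405807}$ ($M = \left(-2963222\right) \frac{1}{6811614} = - \frac{1481611}{3405807} \approx -0.43502$)
$\frac{M}{- \frac{1252}{-408} \left(-1566 + \left(270 + A\right) \left(L - 624\right)\right)} = - \frac{1481611}{3405807 - \frac{1252}{-408} \left(-1566 + \left(270 + \frac{90}{139}\right) \left(253 - 624\right)\right)} = - \frac{1481611}{3405807 \left(-1252\right) \left(- \frac{1}{408}\right) \left(-1566 + \frac{37620}{139} \left(-371\right)\right)} = - \frac{1481611}{3405807 \frac{313 \left(-1566 - \frac{13957020}{139}\right)}{102}} = - \frac{1481611}{3405807 \cdot \frac{313}{102} \left(- \frac{14174694}{139}\right)} = - \frac{1481611}{3405807 \left(- \frac{739446537}{2363}\right)} = \left(- \frac{1481611}{3405807}\right) \left(- \frac{2363}{739446537}\right) = \frac{3501046793}{2518412191840359}$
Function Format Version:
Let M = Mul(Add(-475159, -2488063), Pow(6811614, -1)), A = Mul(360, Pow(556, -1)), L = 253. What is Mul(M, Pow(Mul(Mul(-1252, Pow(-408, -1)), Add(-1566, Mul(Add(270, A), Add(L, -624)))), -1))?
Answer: Rational(3501046793, 2518412191840359) ≈ 1.3902e-6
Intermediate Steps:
A = Rational(90, 139) (A = Mul(360, Rational(1, 556)) = Rational(90, 139) ≈ 0.64748)
M = Rational(-1481611, 3405807) (M = Mul(-2963222, Rational(1, 6811614)) = Rational(-1481611, 3405807) ≈ -0.43502)
Mul(M, Pow(Mul(Mul(-1252, Pow(-408, -1)), Add(-1566, Mul(Add(270, A), Add(L, -624)))), -1)) = Mul(Rational(-1481611, 3405807), Pow(Mul(Mul(-1252, Pow(-408, -1)), Add(-1566, Mul(Add(270, Rational(90, 139)), Add(253, -624)))), -1)) = Mul(Rational(-1481611, 3405807), Pow(Mul(Mul(-1252, Rational(-1, 408)), Add(-1566, Mul(Rational(37620, 139), -371))), -1)) = Mul(Rational(-1481611, 3405807), Pow(Mul(Rational(313, 102), Add(-1566, Rational(-13957020, 139))), -1)) = Mul(Rational(-1481611, 3405807), Pow(Mul(Rational(313, 102), Rational(-14174694, 139)), -1)) = Mul(Rational(-1481611, 3405807), Pow(Rational(-739446537, 2363), -1)) = Mul(Rational(-1481611, 3405807), Rational(-2363, 739446537)) = Rational(3501046793, 2518412191840359)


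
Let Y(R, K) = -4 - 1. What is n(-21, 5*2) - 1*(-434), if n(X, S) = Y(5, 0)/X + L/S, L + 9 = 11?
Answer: 45616/105 ≈ 434.44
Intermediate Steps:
L = 2 (L = -9 + 11 = 2)
Y(R, K) = -5
n(X, S) = -5/X + 2/S
n(-21, 5*2) - 1*(-434) = (-5/(-21) + 2/((5*2))) - 1*(-434) = (-5*(-1/21) + 2/10) + 434 = (5/21 + 2*(1/10)) + 434 = (5/21 + 1/5) + 434 = 46/105 + 434 = 45616/105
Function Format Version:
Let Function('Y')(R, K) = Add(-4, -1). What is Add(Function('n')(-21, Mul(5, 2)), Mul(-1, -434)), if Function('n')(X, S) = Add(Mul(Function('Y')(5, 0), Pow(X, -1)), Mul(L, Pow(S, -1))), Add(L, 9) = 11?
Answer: Rational(45616, 105) ≈ 434.44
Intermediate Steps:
L = 2 (L = Add(-9, 11) = 2)
Function('Y')(R, K) = -5
Function('n')(X, S) = Add(Mul(-5, Pow(X, -1)), Mul(2, Pow(S, -1)))
Add(Function('n')(-21, Mul(5, 2)), Mul(-1, -434)) = Add(Add(Mul(-5, Pow(-21, -1)), Mul(2, Pow(Mul(5, 2), -1))), Mul(-1, -434)) = Add(Add(Mul(-5, Rational(-1, 21)), Mul(2, Pow(10, -1))), 434) = Add(Add(Rational(5, 21), Mul(2, Rational(1, 10))), 434) = Add(Add(Rational(5, 21), Rational(1, 5)), 434) = Add(Rational(46, 105), 434) = Rational(45616, 105)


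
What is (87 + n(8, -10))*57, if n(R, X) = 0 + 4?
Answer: 5187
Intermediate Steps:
n(R, X) = 4
(87 + n(8, -10))*57 = (87 + 4)*57 = 91*57 = 5187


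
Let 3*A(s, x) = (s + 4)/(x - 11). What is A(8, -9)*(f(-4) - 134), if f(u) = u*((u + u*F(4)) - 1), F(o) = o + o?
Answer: -14/5 ≈ -2.8000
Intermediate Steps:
A(s, x) = (4 + s)/(3*(-11 + x)) (A(s, x) = ((s + 4)/(x - 11))/3 = ((4 + s)/(-11 + x))/3 = (4 + s)/(3*(-11 + x)))
F(o) = 2*o
f(u) = u*(-1 + 9*u) (f(u) = u*((u + u*(2*4)) - 1) = u*((u + u*8) - 1) = u*((u + 8*u) - 1) = u*(9*u - 1) = u*(-1 + 9*u))
A(8, -9)*(f(-4) - 134) = ((4 + 8)/(3*(-11 - 9)))*(-4*(-1 + 9*(-4)) - 134) = ((⅓)*12/(-20))*(-4*(-1 - 36) - 134) = ((⅓)*(-1/20)*12)*(-4*(-37) - 134) = -(148 - 134)/5 = -⅕*14 = -14/5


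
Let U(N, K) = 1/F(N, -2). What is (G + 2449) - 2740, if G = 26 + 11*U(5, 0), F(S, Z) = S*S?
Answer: -6614/25 ≈ -264.56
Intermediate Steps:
F(S, Z) = S²
U(N, K) = N⁻² (U(N, K) = 1/(N²) = N⁻²)
G = 661/25 (G = 26 + 11/5² = 26 + 11*(1/25) = 26 + 11/25 = 661/25 ≈ 26.440)
(G + 2449) - 2740 = (661/25 + 2449) - 2740 = 61886/25 - 2740 = -6614/25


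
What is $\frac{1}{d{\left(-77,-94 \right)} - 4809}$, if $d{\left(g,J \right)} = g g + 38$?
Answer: $\frac{1}{1158} \approx 0.00086356$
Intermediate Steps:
$d{\left(g,J \right)} = 38 + g^{2}$ ($d{\left(g,J \right)} = g^{2} + 38 = 38 + g^{2}$)
$\frac{1}{d{\left(-77,-94 \right)} - 4809} = \frac{1}{\left(38 + \left(-77\right)^{2}\right) - 4809} = \frac{1}{\left(38 + 5929\right) - 4809} = \frac{1}{5967 - 4809} = \frac{1}{1158}$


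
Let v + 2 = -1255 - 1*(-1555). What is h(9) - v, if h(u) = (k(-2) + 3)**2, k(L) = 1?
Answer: -282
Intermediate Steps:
v = 298 (v = -2 + (-1255 - 1*(-1555)) = -2 + (-1255 + 1555) = -2 + 300 = 298)
h(u) = 16 (h(u) = (1 + 3)**2 = 4**2 = 16)
h(9) - v = 16 - 1*298 = 16 - 298 = -282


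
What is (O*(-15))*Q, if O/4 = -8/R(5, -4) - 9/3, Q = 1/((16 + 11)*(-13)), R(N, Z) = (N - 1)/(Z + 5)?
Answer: -100/117 ≈ -0.85470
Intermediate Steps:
R(N, Z) = (-1 + N)/(5 + Z)
Q = -1/351 (Q = -1/13/27 = (1/27)*(-1/13) = -1/351 ≈ -0.0028490)
O = -20 (O = 4*(-8*(5 - 4)/(-1 + 5) - 9/3) = 4*(-8/(4/1) - 9*1/3) = 4*(-8/(1*4) - 3) = 4*(-8/4 - 3) = 4*(-8*1/4 - 3) = 4*(-2 - 3) = 4*(-5) = -20)
(O*(-15))*Q = -20*(-15)*(-1/351) = 300*(-1/351) = -100/117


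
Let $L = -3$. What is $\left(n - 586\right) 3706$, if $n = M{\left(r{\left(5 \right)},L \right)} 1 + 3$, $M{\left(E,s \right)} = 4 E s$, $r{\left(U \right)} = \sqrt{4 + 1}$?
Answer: $-2160598 - 44472 \sqrt{5} \approx -2.26 \cdot 10^{6}$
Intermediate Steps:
$r{\left(U \right)} = \sqrt{5}$
$M{\left(E,s \right)} = 4 E s$
$n = 3 - 12 \sqrt{5}$ ($n = 4 \sqrt{5} \left(-3\right) 1 + 3 = - 12 \sqrt{5} \cdot 1 + 3 = - 12 \sqrt{5} + 3 = 3 - 12 \sqrt{5} \approx -23.833$)
$\left(n - 586\right) 3706 = \left(\left(3 - 12 \sqrt{5}\right) - 586\right) 3706 = \left(-583 - 12 \sqrt{5}\right) 3706 = -2160598 - 44472 \sqrt{5}$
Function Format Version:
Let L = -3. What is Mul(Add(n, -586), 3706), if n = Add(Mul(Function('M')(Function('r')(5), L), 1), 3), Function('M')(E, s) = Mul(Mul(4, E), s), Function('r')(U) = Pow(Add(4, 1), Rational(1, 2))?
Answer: Add(-2160598, Mul(-44472, Pow(5, Rational(1, 2)))) ≈ -2.2600e+6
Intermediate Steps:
Function('r')(U) = Pow(5, Rational(1, 2))
Function('M')(E, s) = Mul(4, E, s)
n = Add(3, Mul(-12, Pow(5, Rational(1, 2)))) (n = Add(Mul(Mul(4, Pow(5, Rational(1, 2)), -3), 1), 3) = Add(Mul(Mul(-12, Pow(5, Rational(1, 2))), 1), 3) = Add(Mul(-12, Pow(5, Rational(1, 2))), 3) = Add(3, Mul(-12, Pow(5, Rational(1, 2)))) ≈ -23.833)
Mul(Add(n, -586), 3706) = Mul(Add(Add(3, Mul(-12, Pow(5, Rational(1, 2)))), -586), 3706) = Mul(Add(-583, Mul(-12, Pow(5, Rational(1, 2)))), 3706) = Add(-2160598, Mul(-44472, Pow(5, Rational(1, 2))))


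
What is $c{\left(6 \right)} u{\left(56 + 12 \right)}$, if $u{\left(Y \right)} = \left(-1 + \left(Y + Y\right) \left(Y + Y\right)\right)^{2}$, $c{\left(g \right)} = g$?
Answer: $2052390150$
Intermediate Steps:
$u{\left(Y \right)} = \left(-1 + 4 Y^{2}\right)^{2}$ ($u{\left(Y \right)} = \left(-1 + 2 Y 2 Y\right)^{2} = \left(-1 + 4 Y^{2}\right)^{2}$)
$c{\left(6 \right)} u{\left(56 + 12 \right)} = 6 \left(-1 + 4 \left(56 + 12\right)^{2}\right)^{2} = 6 \left(-1 + 4 \cdot 68^{2}\right)^{2} = 6 \left(-1 + 4 \cdot 4624\right)^{2} = 6 \left(-1 + 18496\right)^{2} = 6 \cdot 18495^{2} = 6 \cdot 342065025 = 2052390150$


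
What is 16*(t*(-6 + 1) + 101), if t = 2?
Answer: 1456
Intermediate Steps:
16*(t*(-6 + 1) + 101) = 16*(2*(-6 + 1) + 101) = 16*(2*(-5) + 101) = 16*(-10 + 101) = 16*91 = 1456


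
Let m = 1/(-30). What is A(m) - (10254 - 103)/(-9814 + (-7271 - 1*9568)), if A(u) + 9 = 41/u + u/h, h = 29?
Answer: -28721263573/23188110 ≈ -1238.6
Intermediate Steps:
m = -1/30 ≈ -0.033333
A(u) = -9 + 41/u + u/29 (A(u) = -9 + (41/u + u/29) = -9 + 41/u + u/29)
A(m) - (10254 - 103)/(-9814 + (-7271 - 1*9568)) = (-9 + 41/(-1/30) + (1/29)*(-1/30)) - (10254 - 103)/(-9814 + (-7271 - 1*9568)) = (-9 + 41*(-30) - 1/870) - 10151/(-9814 + (-7271 - 9568)) = (-9 - 1230 - 1/870) - 10151/(-9814 - 16839) = -1077931/870 - 10151/(-26653) = -1077931/870 - 10151*(-1)/26653 = -1077931/870 - 1*(-10151/26653) = -1077931/870 + 10151/26653 = -28721263573/23188110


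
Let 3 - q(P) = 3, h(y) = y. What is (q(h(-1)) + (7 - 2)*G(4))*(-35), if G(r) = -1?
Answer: 175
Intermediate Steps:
q(P) = 0 (q(P) = 3 - 1*3 = 3 - 3 = 0)
(q(h(-1)) + (7 - 2)*G(4))*(-35) = (0 + (7 - 2)*(-1))*(-35) = (0 + 5*(-1))*(-35) = (0 - 5)*(-35) = -5*(-35) = 175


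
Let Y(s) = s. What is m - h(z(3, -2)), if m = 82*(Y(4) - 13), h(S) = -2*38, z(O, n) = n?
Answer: -662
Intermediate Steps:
h(S) = -76
m = -738 (m = 82*(4 - 13) = 82*(-9) = -738)
m - h(z(3, -2)) = -738 - 1*(-76) = -738 + 76 = -662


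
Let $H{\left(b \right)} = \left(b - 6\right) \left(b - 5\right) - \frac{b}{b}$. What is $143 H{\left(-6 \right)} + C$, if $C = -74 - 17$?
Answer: $18642$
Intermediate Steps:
$H{\left(b \right)} = -1 + \left(-6 + b\right) \left(-5 + b\right)$ ($H{\left(b \right)} = \left(-6 + b\right) \left(-5 + b\right) - 1 = -1 + \left(-6 + b\right) \left(-5 + b\right)$)
$C = -91$
$143 H{\left(-6 \right)} + C = 143 \left(29 + \left(-6\right)^{2} - -66\right) - 91 = 143 \left(29 + 36 + 66\right) - 91 = 143 \cdot 131 - 91 = 18733 - 91 = 18642$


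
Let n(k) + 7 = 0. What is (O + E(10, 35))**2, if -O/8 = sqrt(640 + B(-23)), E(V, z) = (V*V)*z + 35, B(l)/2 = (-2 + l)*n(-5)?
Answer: 12559585 - 169680*sqrt(110) ≈ 1.0780e+7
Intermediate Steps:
n(k) = -7 (n(k) = -7 + 0 = -7)
B(l) = 28 - 14*l (B(l) = 2*((-2 + l)*(-7)) = 2*(14 - 7*l) = 28 - 14*l)
E(V, z) = 35 + z*V**2 (E(V, z) = V**2*z + 35 = z*V**2 + 35 = 35 + z*V**2)
O = -24*sqrt(110) (O = -8*sqrt(640 + (28 - 14*(-23))) = -8*sqrt(640 + (28 + 322)) = -8*sqrt(640 + 350) = -24*sqrt(110) ≈ -251.71)
(O + E(10, 35))**2 = (-24*sqrt(110) + (35 + 35*10**2))**2 = (-24*sqrt(110) + (35 + 35*100))**2 = (-24*sqrt(110) + (35 + 3500))**2 = (-24*sqrt(110) + 3535)**2 = (3535 - 24*sqrt(110))**2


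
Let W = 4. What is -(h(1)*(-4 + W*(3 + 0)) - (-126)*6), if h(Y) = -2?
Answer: -740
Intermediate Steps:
-(h(1)*(-4 + W*(3 + 0)) - (-126)*6) = -(-2*(-4 + 4*(3 + 0)) - (-126)*6) = -(-2*(-4 + 4*3) - 1*(-756)) = -(-2*(-4 + 12) + 756) = -(-2*8 + 756) = -(-16 + 756) = -1*740 = -740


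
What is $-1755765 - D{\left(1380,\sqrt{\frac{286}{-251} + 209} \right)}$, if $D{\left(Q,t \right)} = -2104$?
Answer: $-1753661$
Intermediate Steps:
$-1755765 - D{\left(1380,\sqrt{\frac{286}{-251} + 209} \right)} = -1755765 - -2104 = -1755765 + 2104 = -1753661$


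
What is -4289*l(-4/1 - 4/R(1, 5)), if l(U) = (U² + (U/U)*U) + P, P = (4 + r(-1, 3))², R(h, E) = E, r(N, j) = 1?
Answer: -4636409/25 ≈ -1.8546e+5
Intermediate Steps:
P = 25 (P = (4 + 1)² = 5² = 25)
l(U) = 25 + U + U² (l(U) = (U² + (U/U)*U) + 25 = (U² + 1*U) + 25 = (U² + U) + 25 = (U + U²) + 25 = 25 + U + U²)
-4289*l(-4/1 - 4/R(1, 5)) = -4289*(25 + (-4/1 - 4/5) + (-4/1 - 4/5)²) = -4289*(25 + (-4*1 - 4*⅕) + (-4*1 - 4*⅕)²) = -4289*(25 + (-4 - ⅘) + (-4 - ⅘)²) = -4289*(25 - 24/5 + (-24/5)²) = -4289*(25 - 24/5 + 576/25) = -4289*1081/25 = -4636409/25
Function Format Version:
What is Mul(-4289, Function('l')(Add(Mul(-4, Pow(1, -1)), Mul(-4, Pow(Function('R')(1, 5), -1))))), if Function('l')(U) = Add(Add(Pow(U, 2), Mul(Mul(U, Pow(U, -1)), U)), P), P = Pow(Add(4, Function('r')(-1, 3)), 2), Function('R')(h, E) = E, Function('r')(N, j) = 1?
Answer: Rational(-4636409, 25) ≈ -1.8546e+5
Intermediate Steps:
P = 25 (P = Pow(Add(4, 1), 2) = Pow(5, 2) = 25)
Function('l')(U) = Add(25, U, Pow(U, 2)) (Function('l')(U) = Add(Add(Pow(U, 2), Mul(Mul(U, Pow(U, -1)), U)), 25) = Add(Add(Pow(U, 2), Mul(1, U)), 25) = Add(Add(Pow(U, 2), U), 25) = Add(Add(U, Pow(U, 2)), 25) = Add(25, U, Pow(U, 2)))
Mul(-4289, Function('l')(Add(Mul(-4, Pow(1, -1)), Mul(-4, Pow(Function('R')(1, 5), -1))))) = Mul(-4289, Add(25, Add(Mul(-4, Pow(1, -1)), Mul(-4, Pow(5, -1))), Pow(Add(Mul(-4, Pow(1, -1)), Mul(-4, Pow(5, -1))), 2))) = Mul(-4289, Add(25, Add(Mul(-4, 1), Mul(-4, Rational(1, 5))), Pow(Add(Mul(-4, 1), Mul(-4, Rational(1, 5))), 2))) = Mul(-4289, Add(25, Add(-4, Rational(-4, 5)), Pow(Add(-4, Rational(-4, 5)), 2))) = Mul(-4289, Add(25, Rational(-24, 5), Pow(Rational(-24, 5), 2))) = Mul(-4289, Add(25, Rational(-24, 5), Rational(576, 25))) = Mul(-4289, Rational(1081, 25)) = Rational(-4636409, 25)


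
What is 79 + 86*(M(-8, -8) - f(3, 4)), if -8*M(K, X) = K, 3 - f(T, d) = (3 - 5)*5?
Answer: -953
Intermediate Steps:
f(T, d) = 13 (f(T, d) = 3 - (3 - 5)*5 = 3 - (-2)*5 = 3 - 1*(-10) = 3 + 10 = 13)
M(K, X) = -K/8
79 + 86*(M(-8, -8) - f(3, 4)) = 79 + 86*(-⅛*(-8) - 1*13) = 79 + 86*(1 - 13) = 79 + 86*(-12) = 79 - 1032 = -953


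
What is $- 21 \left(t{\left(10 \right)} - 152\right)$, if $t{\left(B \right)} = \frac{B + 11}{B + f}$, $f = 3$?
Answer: $\frac{41055}{13} \approx 3158.1$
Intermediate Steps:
$t{\left(B \right)} = \frac{11 + B}{3 + B}$ ($t{\left(B \right)} = \frac{B + 11}{B + 3} = \frac{11 + B}{3 + B}$)
$- 21 \left(t{\left(10 \right)} - 152\right) = - 21 \left(\frac{11 + 10}{3 + 10} - 152\right) = - 21 \left(\frac{1}{13} \cdot 21 - 152\right) = - 21 \left(\frac{21}{13} - 152\right) = \left(-21\right) \left(- \frac{1955}{13}\right) = \frac{41055}{13}$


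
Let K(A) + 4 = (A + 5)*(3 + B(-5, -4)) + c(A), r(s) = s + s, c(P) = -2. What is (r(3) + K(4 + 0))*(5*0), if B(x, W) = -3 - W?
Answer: 0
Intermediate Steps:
r(s) = 2*s
K(A) = 14 + 4*A (K(A) = -4 + ((A + 5)*(3 + (-3 - 1*(-4))) - 2) = -4 + ((5 + A)*(3 + (-3 + 4)) - 2) = -4 + ((5 + A)*(3 + 1) - 2) = -4 + ((5 + A)*4 - 2) = -4 + ((20 + 4*A) - 2) = -4 + (18 + 4*A) = 14 + 4*A)
(r(3) + K(4 + 0))*(5*0) = (2*3 + (14 + 4*(4 + 0)))*(5*0) = (6 + (14 + 4*4))*0 = (6 + (14 + 16))*0 = (6 + 30)*0 = 36*0 = 0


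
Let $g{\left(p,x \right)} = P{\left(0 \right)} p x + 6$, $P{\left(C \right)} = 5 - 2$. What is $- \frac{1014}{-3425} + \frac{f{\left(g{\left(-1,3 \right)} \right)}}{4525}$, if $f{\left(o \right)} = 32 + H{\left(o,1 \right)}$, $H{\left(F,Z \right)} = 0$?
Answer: $\frac{187918}{619925} \approx 0.30313$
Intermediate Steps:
$P{\left(C \right)} = 3$ ($P{\left(C \right)} = 5 - 2 = 3$)
$g{\left(p,x \right)} = 6 + 3 p x$ ($g{\left(p,x \right)} = 3 p x + 6 = 6 + 3 p x$)
$f{\left(o \right)} = 32$ ($f{\left(o \right)} = 32 + 0 = 32$)
$- \frac{1014}{-3425} + \frac{f{\left(g{\left(-1,3 \right)} \right)}}{4525} = - \frac{1014}{-3425} + \frac{32}{4525} = \left(-1014\right) \left(- \frac{1}{3425}\right) + 32 \cdot \frac{1}{4525} = \frac{1014}{3425} + \frac{32}{4525} = \frac{187918}{619925}$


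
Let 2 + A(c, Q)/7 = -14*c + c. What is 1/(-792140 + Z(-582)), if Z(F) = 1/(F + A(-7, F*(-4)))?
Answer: -41/32477739 ≈ -1.2624e-6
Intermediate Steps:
A(c, Q) = -14 - 91*c (A(c, Q) = -14 + 7*(-14*c + c) = -14 + 7*(-13*c) = -14 - 91*c)
Z(F) = 1/(623 + F) (Z(F) = 1/(F + (-14 - 91*(-7))) = 1/(F + (-14 + 637)) = 1/(F + 623) = 1/(623 + F))
1/(-792140 + Z(-582)) = 1/(-792140 + 1/(623 - 582)) = 1/(-792140 + 1/41) = 1/(-32477739/41) = -41/32477739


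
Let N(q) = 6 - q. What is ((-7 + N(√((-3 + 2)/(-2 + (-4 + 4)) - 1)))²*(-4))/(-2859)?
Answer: (2 + I*√2)²/2859 ≈ 0.00069955 + 0.0019786*I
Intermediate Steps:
((-7 + N(√((-3 + 2)/(-2 + (-4 + 4)) - 1)))²*(-4))/(-2859) = ((-7 + (6 - √((-3 + 2)/(-2 + (-4 + 4)) - 1)))²*(-4))/(-2859) = ((-7 + (6 - √(-1/(-2 + 0) - 1)))²*(-4))*(-1/2859) = ((-7 + (6 - √(-1/(-2) - 1)))²*(-4))*(-1/2859) = ((-7 + (6 - √(-1*(-½) - 1)))²*(-4))*(-1/2859) = ((-7 + (6 - √(½ - 1)))²*(-4))*(-1/2859) = ((-7 + (6 - √(-½)))²*(-4))*(-1/2859) = ((-7 + (6 - I*√2/2))²*(-4))*(-1/2859) = ((-1 - I*√2/2)²*(-4))*(-1/2859) = -4*(-1 - I*√2/2)²*(-1/2859) = 4*(-1 - I*√2/2)²/2859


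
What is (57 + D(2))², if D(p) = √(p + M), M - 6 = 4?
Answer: 3261 + 228*√3 ≈ 3655.9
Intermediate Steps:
M = 10 (M = 6 + 4 = 10)
D(p) = √(10 + p) (D(p) = √(p + 10) = √(10 + p))
(57 + D(2))² = (57 + √(10 + 2))² = (57 + √12)² = (57 + 2*√3)²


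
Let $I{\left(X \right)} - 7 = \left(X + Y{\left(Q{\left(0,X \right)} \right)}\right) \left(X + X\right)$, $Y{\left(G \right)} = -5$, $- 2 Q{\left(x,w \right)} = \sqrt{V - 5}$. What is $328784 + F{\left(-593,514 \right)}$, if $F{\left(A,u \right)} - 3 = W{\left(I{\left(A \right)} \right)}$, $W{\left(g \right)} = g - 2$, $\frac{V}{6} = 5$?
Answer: $1038020$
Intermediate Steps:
$V = 30$ ($V = 6 \cdot 5 = 30$)
$Q{\left(x,w \right)} = - \frac{5}{2}$ ($Q{\left(x,w \right)} = - \frac{\sqrt{30 - 5}}{2} = - \frac{\sqrt{25}}{2} = \left(- \frac{1}{2}\right) 5 = - \frac{5}{2}$)
$I{\left(X \right)} = 7 + 2 X \left(-5 + X\right)$ ($I{\left(X \right)} = 7 + \left(X - 5\right) \left(X + X\right) = 7 + \left(-5 + X\right) 2 X = 7 + 2 X \left(-5 + X\right)$)
$W{\left(g \right)} = -2 + g$ ($W{\left(g \right)} = g - 2 = -2 + g$)
$F{\left(A,u \right)} = 8 - 10 A + 2 A^{2}$ ($F{\left(A,u \right)} = 3 - \left(-5 - 2 A^{2} + 10 A\right) = 3 + \left(5 - 10 A + 2 A^{2}\right) = 8 - 10 A + 2 A^{2}$)
$328784 + F{\left(-593,514 \right)} = 328784 + \left(8 - -5930 + 2 \left(-593\right)^{2}\right) = 328784 + \left(8 + 5930 + 2 \cdot 351649\right) = 328784 + \left(8 + 5930 + 703298\right) = 328784 + 709236 = 1038020$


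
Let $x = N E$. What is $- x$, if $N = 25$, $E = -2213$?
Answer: $55325$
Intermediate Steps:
$x = -55325$ ($x = 25 \left(-2213\right) = -55325$)
$- x = \left(-1\right) \left(-55325\right) = 55325$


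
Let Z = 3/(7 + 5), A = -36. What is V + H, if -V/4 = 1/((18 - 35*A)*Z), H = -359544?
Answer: -229748624/639 ≈ -3.5954e+5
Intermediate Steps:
Z = 1/4 (Z = 3/12 = 3*(1/12) = 1/4 ≈ 0.25000)
V = -8/639 (V = -4*4/(18 - 35*(-36)) = -4*4/(18 + 1260) = -4/(1278*(1/4)) = -4/639/2 = -4*2/639 = -8/639 ≈ -0.012520)
V + H = -8/639 - 359544 = -229748624/639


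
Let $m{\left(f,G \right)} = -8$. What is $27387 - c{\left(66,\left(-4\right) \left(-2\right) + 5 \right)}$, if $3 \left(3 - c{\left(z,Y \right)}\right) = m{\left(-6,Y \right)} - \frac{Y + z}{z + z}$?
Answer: $\frac{10842929}{396} \approx 27381.0$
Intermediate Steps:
$c{\left(z,Y \right)} = \frac{17}{3} + \frac{Y + z}{6 z}$ ($c{\left(z,Y \right)} = 3 - \frac{-8 - \frac{Y + z}{z + z}}{3} = 3 - \frac{-8 - \frac{Y + z}{2 z}}{3} = 3 + \left(\frac{8}{3} + \frac{Y + z}{6 z}\right) = \frac{17}{3} + \frac{Y + z}{6 z}$)
$27387 - c{\left(66,\left(-4\right) \left(-2\right) + 5 \right)} = 27387 - \frac{\left(\left(-4\right) \left(-2\right) + 5\right) + 35 \cdot 66}{6 \cdot 66} = 27387 - \frac{1}{6} \cdot \frac{1}{66} \left(\left(8 + 5\right) + 2310\right) = 27387 - \frac{1}{6} \cdot \frac{1}{66} \left(13 + 2310\right) = 27387 - \frac{1}{6} \cdot \frac{1}{66} \cdot 2323 = 27387 - \frac{2323}{396} = \frac{10842929}{396}$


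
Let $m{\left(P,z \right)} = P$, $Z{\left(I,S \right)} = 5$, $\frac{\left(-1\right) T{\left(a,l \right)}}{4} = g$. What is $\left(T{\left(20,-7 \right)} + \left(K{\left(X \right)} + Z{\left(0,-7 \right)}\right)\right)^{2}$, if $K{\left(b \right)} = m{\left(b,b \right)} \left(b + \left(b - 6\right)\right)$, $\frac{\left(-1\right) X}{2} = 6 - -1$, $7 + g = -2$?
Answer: $267289$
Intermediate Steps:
$g = -9$ ($g = -7 - 2 = -9$)
$T{\left(a,l \right)} = 36$ ($T{\left(a,l \right)} = \left(-4\right) \left(-9\right) = 36$)
$X = -14$ ($X = - 2 \left(6 - -1\right) = - 2 \left(6 + 1\right) = \left(-2\right) 7 = -14$)
$K{\left(b \right)} = b \left(-6 + 2 b\right)$ ($K{\left(b \right)} = b \left(b + \left(b - 6\right)\right) = b \left(b + \left(-6 + b\right)\right) = b \left(-6 + 2 b\right)$)
$\left(T{\left(20,-7 \right)} + \left(K{\left(X \right)} + Z{\left(0,-7 \right)}\right)\right)^{2} = \left(36 + \left(2 \left(-14\right) \left(-3 - 14\right) + 5\right)\right)^{2} = \left(36 + \left(2 \left(-14\right) \left(-17\right) + 5\right)\right)^{2} = \left(36 + \left(476 + 5\right)\right)^{2} = \left(36 + 481\right)^{2} = 517^{2} = 267289$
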